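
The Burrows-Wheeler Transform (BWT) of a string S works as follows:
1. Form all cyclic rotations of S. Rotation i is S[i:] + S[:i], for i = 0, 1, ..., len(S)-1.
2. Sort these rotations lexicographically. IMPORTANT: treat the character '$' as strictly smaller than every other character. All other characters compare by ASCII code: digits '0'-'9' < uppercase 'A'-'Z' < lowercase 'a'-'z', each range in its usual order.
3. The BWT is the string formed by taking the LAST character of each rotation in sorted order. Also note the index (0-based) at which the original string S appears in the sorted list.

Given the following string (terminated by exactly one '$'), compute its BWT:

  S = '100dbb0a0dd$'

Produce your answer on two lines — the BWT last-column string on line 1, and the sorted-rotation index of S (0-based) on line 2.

All 12 rotations (rotation i = S[i:]+S[:i]):
  rot[0] = 100dbb0a0dd$
  rot[1] = 00dbb0a0dd$1
  rot[2] = 0dbb0a0dd$10
  rot[3] = dbb0a0dd$100
  rot[4] = bb0a0dd$100d
  rot[5] = b0a0dd$100db
  rot[6] = 0a0dd$100dbb
  rot[7] = a0dd$100dbb0
  rot[8] = 0dd$100dbb0a
  rot[9] = dd$100dbb0a0
  rot[10] = d$100dbb0a0d
  rot[11] = $100dbb0a0dd
Sorted (with $ < everything):
  sorted[0] = $100dbb0a0dd  (last char: 'd')
  sorted[1] = 00dbb0a0dd$1  (last char: '1')
  sorted[2] = 0a0dd$100dbb  (last char: 'b')
  sorted[3] = 0dbb0a0dd$10  (last char: '0')
  sorted[4] = 0dd$100dbb0a  (last char: 'a')
  sorted[5] = 100dbb0a0dd$  (last char: '$')
  sorted[6] = a0dd$100dbb0  (last char: '0')
  sorted[7] = b0a0dd$100db  (last char: 'b')
  sorted[8] = bb0a0dd$100d  (last char: 'd')
  sorted[9] = d$100dbb0a0d  (last char: 'd')
  sorted[10] = dbb0a0dd$100  (last char: '0')
  sorted[11] = dd$100dbb0a0  (last char: '0')
Last column: d1b0a$0bdd00
Original string S is at sorted index 5

Answer: d1b0a$0bdd00
5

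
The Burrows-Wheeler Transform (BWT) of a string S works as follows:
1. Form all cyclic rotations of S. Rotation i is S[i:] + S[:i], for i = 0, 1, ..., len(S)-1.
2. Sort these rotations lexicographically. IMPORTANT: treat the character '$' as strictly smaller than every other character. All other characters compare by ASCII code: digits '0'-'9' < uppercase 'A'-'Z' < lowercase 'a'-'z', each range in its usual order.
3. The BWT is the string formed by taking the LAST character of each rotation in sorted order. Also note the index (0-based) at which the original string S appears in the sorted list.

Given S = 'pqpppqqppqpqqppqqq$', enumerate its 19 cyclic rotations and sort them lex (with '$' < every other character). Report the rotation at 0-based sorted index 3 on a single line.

All 19 rotations (rotation i = S[i:]+S[:i]):
  rot[0] = pqpppqqppqpqqppqqq$
  rot[1] = qpppqqppqpqqppqqq$p
  rot[2] = pppqqppqpqqppqqq$pq
  rot[3] = ppqqppqpqqppqqq$pqp
  rot[4] = pqqppqpqqppqqq$pqpp
  rot[5] = qqppqpqqppqqq$pqppp
  rot[6] = qppqpqqppqqq$pqpppq
  rot[7] = ppqpqqppqqq$pqpppqq
  rot[8] = pqpqqppqqq$pqpppqqp
  rot[9] = qpqqppqqq$pqpppqqpp
  rot[10] = pqqppqqq$pqpppqqppq
  rot[11] = qqppqqq$pqpppqqppqp
  rot[12] = qppqqq$pqpppqqppqpq
  rot[13] = ppqqq$pqpppqqppqpqq
  rot[14] = pqqq$pqpppqqppqpqqp
  rot[15] = qqq$pqpppqqppqpqqpp
  rot[16] = qq$pqpppqqppqpqqppq
  rot[17] = q$pqpppqqppqpqqppqq
  rot[18] = $pqpppqqppqpqqppqqq
Sorted (with $ < everything):
  sorted[0] = $pqpppqqppqpqqppqqq
  sorted[1] = pppqqppqpqqppqqq$pq
  sorted[2] = ppqpqqppqqq$pqpppqq
  sorted[3] = ppqqppqpqqppqqq$pqp
  sorted[4] = ppqqq$pqpppqqppqpqq
  sorted[5] = pqpppqqppqpqqppqqq$
  sorted[6] = pqpqqppqqq$pqpppqqp
  sorted[7] = pqqppqpqqppqqq$pqpp
  sorted[8] = pqqppqqq$pqpppqqppq
  sorted[9] = pqqq$pqpppqqppqpqqp
  sorted[10] = q$pqpppqqppqpqqppqq
  sorted[11] = qpppqqppqpqqppqqq$p
  sorted[12] = qppqpqqppqqq$pqpppq
  sorted[13] = qppqqq$pqpppqqppqpq
  sorted[14] = qpqqppqqq$pqpppqqpp
  sorted[15] = qq$pqpppqqppqpqqppq
  sorted[16] = qqppqpqqppqqq$pqppp
  sorted[17] = qqppqqq$pqpppqqppqp
  sorted[18] = qqq$pqpppqqppqpqqpp
sorted[3] = ppqqppqpqqppqqq$pqp

Answer: ppqqppqpqqppqqq$pqp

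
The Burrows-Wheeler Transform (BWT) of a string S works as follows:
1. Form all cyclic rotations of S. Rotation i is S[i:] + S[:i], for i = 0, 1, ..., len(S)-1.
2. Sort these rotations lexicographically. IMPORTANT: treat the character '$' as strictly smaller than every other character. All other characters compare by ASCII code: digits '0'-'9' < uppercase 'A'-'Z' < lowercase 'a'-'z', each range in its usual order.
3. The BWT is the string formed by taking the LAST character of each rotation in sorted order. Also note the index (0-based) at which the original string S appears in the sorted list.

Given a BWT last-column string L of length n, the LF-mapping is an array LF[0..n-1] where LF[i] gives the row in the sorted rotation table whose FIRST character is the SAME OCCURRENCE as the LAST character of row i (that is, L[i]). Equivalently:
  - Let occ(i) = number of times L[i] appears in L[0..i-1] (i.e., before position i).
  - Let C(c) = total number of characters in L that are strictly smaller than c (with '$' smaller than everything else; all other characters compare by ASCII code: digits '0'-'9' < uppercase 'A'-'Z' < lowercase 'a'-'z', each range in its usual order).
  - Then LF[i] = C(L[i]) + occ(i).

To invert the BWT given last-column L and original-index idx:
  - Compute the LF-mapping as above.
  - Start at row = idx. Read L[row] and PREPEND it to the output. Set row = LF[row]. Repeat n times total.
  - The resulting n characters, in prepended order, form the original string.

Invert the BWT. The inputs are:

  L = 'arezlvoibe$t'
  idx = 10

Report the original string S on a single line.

LF mapping: 1 8 3 11 6 10 7 5 2 4 0 9
Walk LF starting at row 10, prepending L[row]:
  step 1: row=10, L[10]='$', prepend. Next row=LF[10]=0
  step 2: row=0, L[0]='a', prepend. Next row=LF[0]=1
  step 3: row=1, L[1]='r', prepend. Next row=LF[1]=8
  step 4: row=8, L[8]='b', prepend. Next row=LF[8]=2
  step 5: row=2, L[2]='e', prepend. Next row=LF[2]=3
  step 6: row=3, L[3]='z', prepend. Next row=LF[3]=11
  step 7: row=11, L[11]='t', prepend. Next row=LF[11]=9
  step 8: row=9, L[9]='e', prepend. Next row=LF[9]=4
  step 9: row=4, L[4]='l', prepend. Next row=LF[4]=6
  step 10: row=6, L[6]='o', prepend. Next row=LF[6]=7
  step 11: row=7, L[7]='i', prepend. Next row=LF[7]=5
  step 12: row=5, L[5]='v', prepend. Next row=LF[5]=10
Reversed output: violetzebra$

Answer: violetzebra$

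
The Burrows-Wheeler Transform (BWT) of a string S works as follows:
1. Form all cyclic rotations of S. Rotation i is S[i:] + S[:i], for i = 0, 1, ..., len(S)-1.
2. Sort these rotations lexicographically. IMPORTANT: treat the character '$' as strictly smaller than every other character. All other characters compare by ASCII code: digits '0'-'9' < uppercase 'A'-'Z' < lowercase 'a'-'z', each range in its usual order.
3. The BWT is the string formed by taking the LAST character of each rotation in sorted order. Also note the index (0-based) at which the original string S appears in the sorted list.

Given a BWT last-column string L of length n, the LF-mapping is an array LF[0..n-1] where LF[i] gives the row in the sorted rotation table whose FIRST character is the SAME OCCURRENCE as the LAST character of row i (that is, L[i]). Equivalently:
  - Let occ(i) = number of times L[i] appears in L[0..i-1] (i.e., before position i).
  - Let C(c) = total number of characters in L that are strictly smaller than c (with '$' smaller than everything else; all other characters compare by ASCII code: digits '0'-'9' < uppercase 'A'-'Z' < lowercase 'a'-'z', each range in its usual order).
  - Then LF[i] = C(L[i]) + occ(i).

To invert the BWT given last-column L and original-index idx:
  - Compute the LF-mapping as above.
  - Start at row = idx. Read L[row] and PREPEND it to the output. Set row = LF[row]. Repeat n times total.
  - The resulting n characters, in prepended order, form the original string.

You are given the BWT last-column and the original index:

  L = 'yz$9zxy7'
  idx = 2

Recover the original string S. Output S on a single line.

LF mapping: 4 6 0 2 7 3 5 1
Walk LF starting at row 2, prepending L[row]:
  step 1: row=2, L[2]='$', prepend. Next row=LF[2]=0
  step 2: row=0, L[0]='y', prepend. Next row=LF[0]=4
  step 3: row=4, L[4]='z', prepend. Next row=LF[4]=7
  step 4: row=7, L[7]='7', prepend. Next row=LF[7]=1
  step 5: row=1, L[1]='z', prepend. Next row=LF[1]=6
  step 6: row=6, L[6]='y', prepend. Next row=LF[6]=5
  step 7: row=5, L[5]='x', prepend. Next row=LF[5]=3
  step 8: row=3, L[3]='9', prepend. Next row=LF[3]=2
Reversed output: 9xyz7zy$

Answer: 9xyz7zy$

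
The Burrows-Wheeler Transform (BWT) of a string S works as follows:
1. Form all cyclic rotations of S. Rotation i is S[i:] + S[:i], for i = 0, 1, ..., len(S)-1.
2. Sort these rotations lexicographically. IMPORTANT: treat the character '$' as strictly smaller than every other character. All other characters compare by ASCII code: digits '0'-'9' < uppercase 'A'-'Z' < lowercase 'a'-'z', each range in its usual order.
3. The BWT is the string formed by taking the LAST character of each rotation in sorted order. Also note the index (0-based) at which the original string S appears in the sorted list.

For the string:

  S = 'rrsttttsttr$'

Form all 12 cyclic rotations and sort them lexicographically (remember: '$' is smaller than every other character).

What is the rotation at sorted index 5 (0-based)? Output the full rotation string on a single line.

All 12 rotations (rotation i = S[i:]+S[:i]):
  rot[0] = rrsttttsttr$
  rot[1] = rsttttsttr$r
  rot[2] = sttttsttr$rr
  rot[3] = ttttsttr$rrs
  rot[4] = tttsttr$rrst
  rot[5] = ttsttr$rrstt
  rot[6] = tsttr$rrsttt
  rot[7] = sttr$rrstttt
  rot[8] = ttr$rrstttts
  rot[9] = tr$rrsttttst
  rot[10] = r$rrsttttstt
  rot[11] = $rrsttttsttr
Sorted (with $ < everything):
  sorted[0] = $rrsttttsttr
  sorted[1] = r$rrsttttstt
  sorted[2] = rrsttttsttr$
  sorted[3] = rsttttsttr$r
  sorted[4] = sttr$rrstttt
  sorted[5] = sttttsttr$rr
  sorted[6] = tr$rrsttttst
  sorted[7] = tsttr$rrsttt
  sorted[8] = ttr$rrstttts
  sorted[9] = ttsttr$rrstt
  sorted[10] = tttsttr$rrst
  sorted[11] = ttttsttr$rrs
sorted[5] = sttttsttr$rr

Answer: sttttsttr$rr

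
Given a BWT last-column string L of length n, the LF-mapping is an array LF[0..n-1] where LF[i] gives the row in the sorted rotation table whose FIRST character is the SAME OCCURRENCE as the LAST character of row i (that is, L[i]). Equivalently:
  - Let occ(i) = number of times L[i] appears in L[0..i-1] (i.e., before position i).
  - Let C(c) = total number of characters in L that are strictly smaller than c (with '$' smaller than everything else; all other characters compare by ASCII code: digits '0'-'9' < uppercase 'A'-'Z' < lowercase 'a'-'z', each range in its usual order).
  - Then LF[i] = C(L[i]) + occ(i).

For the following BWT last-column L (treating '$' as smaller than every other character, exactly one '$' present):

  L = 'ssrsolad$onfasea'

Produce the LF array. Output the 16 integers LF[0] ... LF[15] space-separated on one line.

Char counts: '$':1, 'a':3, 'd':1, 'e':1, 'f':1, 'l':1, 'n':1, 'o':2, 'r':1, 's':4
C (first-col start): C('$')=0, C('a')=1, C('d')=4, C('e')=5, C('f')=6, C('l')=7, C('n')=8, C('o')=9, C('r')=11, C('s')=12
L[0]='s': occ=0, LF[0]=C('s')+0=12+0=12
L[1]='s': occ=1, LF[1]=C('s')+1=12+1=13
L[2]='r': occ=0, LF[2]=C('r')+0=11+0=11
L[3]='s': occ=2, LF[3]=C('s')+2=12+2=14
L[4]='o': occ=0, LF[4]=C('o')+0=9+0=9
L[5]='l': occ=0, LF[5]=C('l')+0=7+0=7
L[6]='a': occ=0, LF[6]=C('a')+0=1+0=1
L[7]='d': occ=0, LF[7]=C('d')+0=4+0=4
L[8]='$': occ=0, LF[8]=C('$')+0=0+0=0
L[9]='o': occ=1, LF[9]=C('o')+1=9+1=10
L[10]='n': occ=0, LF[10]=C('n')+0=8+0=8
L[11]='f': occ=0, LF[11]=C('f')+0=6+0=6
L[12]='a': occ=1, LF[12]=C('a')+1=1+1=2
L[13]='s': occ=3, LF[13]=C('s')+3=12+3=15
L[14]='e': occ=0, LF[14]=C('e')+0=5+0=5
L[15]='a': occ=2, LF[15]=C('a')+2=1+2=3

Answer: 12 13 11 14 9 7 1 4 0 10 8 6 2 15 5 3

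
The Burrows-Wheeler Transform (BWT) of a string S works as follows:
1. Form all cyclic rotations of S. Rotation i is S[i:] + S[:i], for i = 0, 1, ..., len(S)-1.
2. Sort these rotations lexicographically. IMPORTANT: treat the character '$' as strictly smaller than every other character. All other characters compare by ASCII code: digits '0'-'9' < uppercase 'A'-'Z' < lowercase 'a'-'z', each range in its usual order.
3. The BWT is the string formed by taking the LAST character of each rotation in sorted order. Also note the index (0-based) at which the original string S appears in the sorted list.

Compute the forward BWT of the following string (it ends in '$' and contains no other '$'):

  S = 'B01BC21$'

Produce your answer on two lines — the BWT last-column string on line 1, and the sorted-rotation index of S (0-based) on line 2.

Answer: 1B20C$1B
5

Derivation:
All 8 rotations (rotation i = S[i:]+S[:i]):
  rot[0] = B01BC21$
  rot[1] = 01BC21$B
  rot[2] = 1BC21$B0
  rot[3] = BC21$B01
  rot[4] = C21$B01B
  rot[5] = 21$B01BC
  rot[6] = 1$B01BC2
  rot[7] = $B01BC21
Sorted (with $ < everything):
  sorted[0] = $B01BC21  (last char: '1')
  sorted[1] = 01BC21$B  (last char: 'B')
  sorted[2] = 1$B01BC2  (last char: '2')
  sorted[3] = 1BC21$B0  (last char: '0')
  sorted[4] = 21$B01BC  (last char: 'C')
  sorted[5] = B01BC21$  (last char: '$')
  sorted[6] = BC21$B01  (last char: '1')
  sorted[7] = C21$B01B  (last char: 'B')
Last column: 1B20C$1B
Original string S is at sorted index 5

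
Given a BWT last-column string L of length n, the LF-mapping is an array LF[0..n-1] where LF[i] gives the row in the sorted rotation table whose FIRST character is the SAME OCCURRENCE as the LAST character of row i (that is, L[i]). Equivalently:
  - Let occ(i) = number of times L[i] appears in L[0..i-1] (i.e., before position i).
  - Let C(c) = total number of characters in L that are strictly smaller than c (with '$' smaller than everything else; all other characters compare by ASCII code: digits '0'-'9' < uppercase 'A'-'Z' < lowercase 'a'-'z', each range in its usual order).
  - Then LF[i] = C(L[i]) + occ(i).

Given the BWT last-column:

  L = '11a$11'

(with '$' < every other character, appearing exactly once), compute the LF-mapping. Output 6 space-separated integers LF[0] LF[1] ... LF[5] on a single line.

Char counts: '$':1, '1':4, 'a':1
C (first-col start): C('$')=0, C('1')=1, C('a')=5
L[0]='1': occ=0, LF[0]=C('1')+0=1+0=1
L[1]='1': occ=1, LF[1]=C('1')+1=1+1=2
L[2]='a': occ=0, LF[2]=C('a')+0=5+0=5
L[3]='$': occ=0, LF[3]=C('$')+0=0+0=0
L[4]='1': occ=2, LF[4]=C('1')+2=1+2=3
L[5]='1': occ=3, LF[5]=C('1')+3=1+3=4

Answer: 1 2 5 0 3 4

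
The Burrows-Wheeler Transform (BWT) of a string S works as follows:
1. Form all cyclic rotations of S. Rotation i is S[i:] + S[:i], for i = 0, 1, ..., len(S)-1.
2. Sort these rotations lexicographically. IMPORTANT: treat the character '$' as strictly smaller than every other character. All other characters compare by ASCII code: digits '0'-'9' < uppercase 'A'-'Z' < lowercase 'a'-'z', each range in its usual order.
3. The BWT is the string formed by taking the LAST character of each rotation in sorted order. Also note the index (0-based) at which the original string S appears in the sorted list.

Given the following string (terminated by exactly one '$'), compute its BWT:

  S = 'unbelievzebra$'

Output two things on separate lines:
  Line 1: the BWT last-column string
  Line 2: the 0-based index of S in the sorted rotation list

Answer: arnezbileub$ev
11

Derivation:
All 14 rotations (rotation i = S[i:]+S[:i]):
  rot[0] = unbelievzebra$
  rot[1] = nbelievzebra$u
  rot[2] = believzebra$un
  rot[3] = elievzebra$unb
  rot[4] = lievzebra$unbe
  rot[5] = ievzebra$unbel
  rot[6] = evzebra$unbeli
  rot[7] = vzebra$unbelie
  rot[8] = zebra$unbeliev
  rot[9] = ebra$unbelievz
  rot[10] = bra$unbelievze
  rot[11] = ra$unbelievzeb
  rot[12] = a$unbelievzebr
  rot[13] = $unbelievzebra
Sorted (with $ < everything):
  sorted[0] = $unbelievzebra  (last char: 'a')
  sorted[1] = a$unbelievzebr  (last char: 'r')
  sorted[2] = believzebra$un  (last char: 'n')
  sorted[3] = bra$unbelievze  (last char: 'e')
  sorted[4] = ebra$unbelievz  (last char: 'z')
  sorted[5] = elievzebra$unb  (last char: 'b')
  sorted[6] = evzebra$unbeli  (last char: 'i')
  sorted[7] = ievzebra$unbel  (last char: 'l')
  sorted[8] = lievzebra$unbe  (last char: 'e')
  sorted[9] = nbelievzebra$u  (last char: 'u')
  sorted[10] = ra$unbelievzeb  (last char: 'b')
  sorted[11] = unbelievzebra$  (last char: '$')
  sorted[12] = vzebra$unbelie  (last char: 'e')
  sorted[13] = zebra$unbeliev  (last char: 'v')
Last column: arnezbileub$ev
Original string S is at sorted index 11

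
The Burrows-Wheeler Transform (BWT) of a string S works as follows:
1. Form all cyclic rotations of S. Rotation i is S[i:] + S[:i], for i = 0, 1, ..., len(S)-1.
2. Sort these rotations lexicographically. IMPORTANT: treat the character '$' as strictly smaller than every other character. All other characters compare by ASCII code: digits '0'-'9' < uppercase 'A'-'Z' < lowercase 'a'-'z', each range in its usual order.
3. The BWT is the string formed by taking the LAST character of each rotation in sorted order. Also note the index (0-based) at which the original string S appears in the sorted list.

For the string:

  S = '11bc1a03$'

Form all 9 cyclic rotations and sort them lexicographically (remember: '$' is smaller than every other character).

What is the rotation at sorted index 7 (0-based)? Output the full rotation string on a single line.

All 9 rotations (rotation i = S[i:]+S[:i]):
  rot[0] = 11bc1a03$
  rot[1] = 1bc1a03$1
  rot[2] = bc1a03$11
  rot[3] = c1a03$11b
  rot[4] = 1a03$11bc
  rot[5] = a03$11bc1
  rot[6] = 03$11bc1a
  rot[7] = 3$11bc1a0
  rot[8] = $11bc1a03
Sorted (with $ < everything):
  sorted[0] = $11bc1a03
  sorted[1] = 03$11bc1a
  sorted[2] = 11bc1a03$
  sorted[3] = 1a03$11bc
  sorted[4] = 1bc1a03$1
  sorted[5] = 3$11bc1a0
  sorted[6] = a03$11bc1
  sorted[7] = bc1a03$11
  sorted[8] = c1a03$11b
sorted[7] = bc1a03$11

Answer: bc1a03$11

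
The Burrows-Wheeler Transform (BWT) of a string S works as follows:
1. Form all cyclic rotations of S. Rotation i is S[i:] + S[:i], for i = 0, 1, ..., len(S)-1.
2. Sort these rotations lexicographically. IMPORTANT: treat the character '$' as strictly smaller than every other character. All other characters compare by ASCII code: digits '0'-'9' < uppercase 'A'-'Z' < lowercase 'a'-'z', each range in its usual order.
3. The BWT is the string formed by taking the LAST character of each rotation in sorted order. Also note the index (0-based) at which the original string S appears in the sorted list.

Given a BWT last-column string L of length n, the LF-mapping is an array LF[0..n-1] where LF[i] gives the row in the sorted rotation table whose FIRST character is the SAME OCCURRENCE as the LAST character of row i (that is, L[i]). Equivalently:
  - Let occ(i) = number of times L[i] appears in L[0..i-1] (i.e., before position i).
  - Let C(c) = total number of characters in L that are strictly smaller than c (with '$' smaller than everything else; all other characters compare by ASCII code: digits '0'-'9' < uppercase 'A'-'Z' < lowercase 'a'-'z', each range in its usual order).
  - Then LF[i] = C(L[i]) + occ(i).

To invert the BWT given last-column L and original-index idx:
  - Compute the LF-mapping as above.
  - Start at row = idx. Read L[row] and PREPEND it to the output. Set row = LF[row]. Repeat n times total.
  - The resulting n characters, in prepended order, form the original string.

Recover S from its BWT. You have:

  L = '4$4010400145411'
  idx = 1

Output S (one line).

LF mapping: 9 0 10 1 5 2 11 3 4 6 12 14 13 7 8
Walk LF starting at row 1, prepending L[row]:
  step 1: row=1, L[1]='$', prepend. Next row=LF[1]=0
  step 2: row=0, L[0]='4', prepend. Next row=LF[0]=9
  step 3: row=9, L[9]='1', prepend. Next row=LF[9]=6
  step 4: row=6, L[6]='4', prepend. Next row=LF[6]=11
  step 5: row=11, L[11]='5', prepend. Next row=LF[11]=14
  step 6: row=14, L[14]='1', prepend. Next row=LF[14]=8
  step 7: row=8, L[8]='0', prepend. Next row=LF[8]=4
  step 8: row=4, L[4]='1', prepend. Next row=LF[4]=5
  step 9: row=5, L[5]='0', prepend. Next row=LF[5]=2
  step 10: row=2, L[2]='4', prepend. Next row=LF[2]=10
  step 11: row=10, L[10]='4', prepend. Next row=LF[10]=12
  step 12: row=12, L[12]='4', prepend. Next row=LF[12]=13
  step 13: row=13, L[13]='1', prepend. Next row=LF[13]=7
  step 14: row=7, L[7]='0', prepend. Next row=LF[7]=3
  step 15: row=3, L[3]='0', prepend. Next row=LF[3]=1
Reversed output: 00144401015414$

Answer: 00144401015414$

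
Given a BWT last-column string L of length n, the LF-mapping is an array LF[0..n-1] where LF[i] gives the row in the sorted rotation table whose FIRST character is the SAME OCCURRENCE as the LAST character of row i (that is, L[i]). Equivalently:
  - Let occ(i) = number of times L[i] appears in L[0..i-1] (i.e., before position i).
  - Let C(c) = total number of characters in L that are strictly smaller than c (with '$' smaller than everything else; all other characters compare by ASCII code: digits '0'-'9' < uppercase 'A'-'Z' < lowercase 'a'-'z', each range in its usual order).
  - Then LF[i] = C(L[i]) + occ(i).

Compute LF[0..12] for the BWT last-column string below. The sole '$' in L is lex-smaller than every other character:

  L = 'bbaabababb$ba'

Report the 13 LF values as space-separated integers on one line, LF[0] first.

Answer: 6 7 1 2 8 3 9 4 10 11 0 12 5

Derivation:
Char counts: '$':1, 'a':5, 'b':7
C (first-col start): C('$')=0, C('a')=1, C('b')=6
L[0]='b': occ=0, LF[0]=C('b')+0=6+0=6
L[1]='b': occ=1, LF[1]=C('b')+1=6+1=7
L[2]='a': occ=0, LF[2]=C('a')+0=1+0=1
L[3]='a': occ=1, LF[3]=C('a')+1=1+1=2
L[4]='b': occ=2, LF[4]=C('b')+2=6+2=8
L[5]='a': occ=2, LF[5]=C('a')+2=1+2=3
L[6]='b': occ=3, LF[6]=C('b')+3=6+3=9
L[7]='a': occ=3, LF[7]=C('a')+3=1+3=4
L[8]='b': occ=4, LF[8]=C('b')+4=6+4=10
L[9]='b': occ=5, LF[9]=C('b')+5=6+5=11
L[10]='$': occ=0, LF[10]=C('$')+0=0+0=0
L[11]='b': occ=6, LF[11]=C('b')+6=6+6=12
L[12]='a': occ=4, LF[12]=C('a')+4=1+4=5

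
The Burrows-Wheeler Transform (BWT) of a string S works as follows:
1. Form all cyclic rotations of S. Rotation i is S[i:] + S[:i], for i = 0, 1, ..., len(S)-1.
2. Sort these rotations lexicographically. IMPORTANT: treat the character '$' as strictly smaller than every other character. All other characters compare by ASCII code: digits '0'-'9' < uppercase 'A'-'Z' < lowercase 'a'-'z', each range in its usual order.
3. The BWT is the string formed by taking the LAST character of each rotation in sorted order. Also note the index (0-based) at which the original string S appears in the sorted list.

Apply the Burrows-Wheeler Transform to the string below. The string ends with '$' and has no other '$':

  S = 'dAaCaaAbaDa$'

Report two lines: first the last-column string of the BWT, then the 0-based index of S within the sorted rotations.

Answer: adaaaDaAbCA$
11

Derivation:
All 12 rotations (rotation i = S[i:]+S[:i]):
  rot[0] = dAaCaaAbaDa$
  rot[1] = AaCaaAbaDa$d
  rot[2] = aCaaAbaDa$dA
  rot[3] = CaaAbaDa$dAa
  rot[4] = aaAbaDa$dAaC
  rot[5] = aAbaDa$dAaCa
  rot[6] = AbaDa$dAaCaa
  rot[7] = baDa$dAaCaaA
  rot[8] = aDa$dAaCaaAb
  rot[9] = Da$dAaCaaAba
  rot[10] = a$dAaCaaAbaD
  rot[11] = $dAaCaaAbaDa
Sorted (with $ < everything):
  sorted[0] = $dAaCaaAbaDa  (last char: 'a')
  sorted[1] = AaCaaAbaDa$d  (last char: 'd')
  sorted[2] = AbaDa$dAaCaa  (last char: 'a')
  sorted[3] = CaaAbaDa$dAa  (last char: 'a')
  sorted[4] = Da$dAaCaaAba  (last char: 'a')
  sorted[5] = a$dAaCaaAbaD  (last char: 'D')
  sorted[6] = aAbaDa$dAaCa  (last char: 'a')
  sorted[7] = aCaaAbaDa$dA  (last char: 'A')
  sorted[8] = aDa$dAaCaaAb  (last char: 'b')
  sorted[9] = aaAbaDa$dAaC  (last char: 'C')
  sorted[10] = baDa$dAaCaaA  (last char: 'A')
  sorted[11] = dAaCaaAbaDa$  (last char: '$')
Last column: adaaaDaAbCA$
Original string S is at sorted index 11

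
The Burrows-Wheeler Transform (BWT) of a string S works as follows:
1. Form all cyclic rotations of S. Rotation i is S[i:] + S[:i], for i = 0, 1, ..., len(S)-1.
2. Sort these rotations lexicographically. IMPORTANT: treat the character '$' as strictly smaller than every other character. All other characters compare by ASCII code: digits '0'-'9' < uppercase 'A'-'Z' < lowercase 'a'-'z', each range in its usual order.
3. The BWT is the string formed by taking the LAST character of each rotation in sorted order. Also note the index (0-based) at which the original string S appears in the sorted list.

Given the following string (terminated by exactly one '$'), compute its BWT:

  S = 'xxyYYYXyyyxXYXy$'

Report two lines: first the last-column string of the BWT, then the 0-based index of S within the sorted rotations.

All 16 rotations (rotation i = S[i:]+S[:i]):
  rot[0] = xxyYYYXyyyxXYXy$
  rot[1] = xyYYYXyyyxXYXy$x
  rot[2] = yYYYXyyyxXYXy$xx
  rot[3] = YYYXyyyxXYXy$xxy
  rot[4] = YYXyyyxXYXy$xxyY
  rot[5] = YXyyyxXYXy$xxyYY
  rot[6] = XyyyxXYXy$xxyYYY
  rot[7] = yyyxXYXy$xxyYYYX
  rot[8] = yyxXYXy$xxyYYYXy
  rot[9] = yxXYXy$xxyYYYXyy
  rot[10] = xXYXy$xxyYYYXyyy
  rot[11] = XYXy$xxyYYYXyyyx
  rot[12] = YXy$xxyYYYXyyyxX
  rot[13] = Xy$xxyYYYXyyyxXY
  rot[14] = y$xxyYYYXyyyxXYX
  rot[15] = $xxyYYYXyyyxXYXy
Sorted (with $ < everything):
  sorted[0] = $xxyYYYXyyyxXYXy  (last char: 'y')
  sorted[1] = XYXy$xxyYYYXyyyx  (last char: 'x')
  sorted[2] = Xy$xxyYYYXyyyxXY  (last char: 'Y')
  sorted[3] = XyyyxXYXy$xxyYYY  (last char: 'Y')
  sorted[4] = YXy$xxyYYYXyyyxX  (last char: 'X')
  sorted[5] = YXyyyxXYXy$xxyYY  (last char: 'Y')
  sorted[6] = YYXyyyxXYXy$xxyY  (last char: 'Y')
  sorted[7] = YYYXyyyxXYXy$xxy  (last char: 'y')
  sorted[8] = xXYXy$xxyYYYXyyy  (last char: 'y')
  sorted[9] = xxyYYYXyyyxXYXy$  (last char: '$')
  sorted[10] = xyYYYXyyyxXYXy$x  (last char: 'x')
  sorted[11] = y$xxyYYYXyyyxXYX  (last char: 'X')
  sorted[12] = yYYYXyyyxXYXy$xx  (last char: 'x')
  sorted[13] = yxXYXy$xxyYYYXyy  (last char: 'y')
  sorted[14] = yyxXYXy$xxyYYYXy  (last char: 'y')
  sorted[15] = yyyxXYXy$xxyYYYX  (last char: 'X')
Last column: yxYYXYYyy$xXxyyX
Original string S is at sorted index 9

Answer: yxYYXYYyy$xXxyyX
9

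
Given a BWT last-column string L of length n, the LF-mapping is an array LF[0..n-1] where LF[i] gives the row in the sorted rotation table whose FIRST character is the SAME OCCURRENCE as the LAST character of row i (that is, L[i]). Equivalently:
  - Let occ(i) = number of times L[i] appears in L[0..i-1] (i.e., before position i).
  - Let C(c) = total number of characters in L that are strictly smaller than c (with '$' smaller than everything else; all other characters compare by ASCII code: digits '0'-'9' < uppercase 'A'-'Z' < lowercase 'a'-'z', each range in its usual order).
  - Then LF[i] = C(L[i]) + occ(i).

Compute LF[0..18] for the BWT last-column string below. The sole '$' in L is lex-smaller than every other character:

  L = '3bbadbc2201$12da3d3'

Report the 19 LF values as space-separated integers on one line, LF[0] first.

Answer: 7 12 13 10 16 14 15 4 5 1 2 0 3 6 17 11 8 18 9

Derivation:
Char counts: '$':1, '0':1, '1':2, '2':3, '3':3, 'a':2, 'b':3, 'c':1, 'd':3
C (first-col start): C('$')=0, C('0')=1, C('1')=2, C('2')=4, C('3')=7, C('a')=10, C('b')=12, C('c')=15, C('d')=16
L[0]='3': occ=0, LF[0]=C('3')+0=7+0=7
L[1]='b': occ=0, LF[1]=C('b')+0=12+0=12
L[2]='b': occ=1, LF[2]=C('b')+1=12+1=13
L[3]='a': occ=0, LF[3]=C('a')+0=10+0=10
L[4]='d': occ=0, LF[4]=C('d')+0=16+0=16
L[5]='b': occ=2, LF[5]=C('b')+2=12+2=14
L[6]='c': occ=0, LF[6]=C('c')+0=15+0=15
L[7]='2': occ=0, LF[7]=C('2')+0=4+0=4
L[8]='2': occ=1, LF[8]=C('2')+1=4+1=5
L[9]='0': occ=0, LF[9]=C('0')+0=1+0=1
L[10]='1': occ=0, LF[10]=C('1')+0=2+0=2
L[11]='$': occ=0, LF[11]=C('$')+0=0+0=0
L[12]='1': occ=1, LF[12]=C('1')+1=2+1=3
L[13]='2': occ=2, LF[13]=C('2')+2=4+2=6
L[14]='d': occ=1, LF[14]=C('d')+1=16+1=17
L[15]='a': occ=1, LF[15]=C('a')+1=10+1=11
L[16]='3': occ=1, LF[16]=C('3')+1=7+1=8
L[17]='d': occ=2, LF[17]=C('d')+2=16+2=18
L[18]='3': occ=2, LF[18]=C('3')+2=7+2=9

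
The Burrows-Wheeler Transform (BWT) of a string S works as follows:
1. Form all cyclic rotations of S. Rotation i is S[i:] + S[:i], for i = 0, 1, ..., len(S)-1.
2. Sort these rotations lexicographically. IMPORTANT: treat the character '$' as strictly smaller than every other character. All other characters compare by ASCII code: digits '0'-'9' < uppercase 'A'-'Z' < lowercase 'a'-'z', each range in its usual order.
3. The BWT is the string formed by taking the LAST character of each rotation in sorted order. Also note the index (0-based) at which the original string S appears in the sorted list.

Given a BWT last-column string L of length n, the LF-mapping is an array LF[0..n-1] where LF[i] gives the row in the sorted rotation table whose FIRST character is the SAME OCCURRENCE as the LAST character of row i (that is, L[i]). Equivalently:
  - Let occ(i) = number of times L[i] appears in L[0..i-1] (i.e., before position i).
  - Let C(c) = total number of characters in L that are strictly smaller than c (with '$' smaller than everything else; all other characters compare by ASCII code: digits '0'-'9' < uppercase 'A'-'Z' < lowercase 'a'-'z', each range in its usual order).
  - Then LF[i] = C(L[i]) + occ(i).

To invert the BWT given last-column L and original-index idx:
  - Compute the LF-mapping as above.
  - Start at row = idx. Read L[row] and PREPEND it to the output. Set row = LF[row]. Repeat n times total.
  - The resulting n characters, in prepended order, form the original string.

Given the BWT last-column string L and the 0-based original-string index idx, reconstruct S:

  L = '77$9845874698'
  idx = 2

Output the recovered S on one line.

LF mapping: 5 6 0 11 8 1 3 9 7 2 4 12 10
Walk LF starting at row 2, prepending L[row]:
  step 1: row=2, L[2]='$', prepend. Next row=LF[2]=0
  step 2: row=0, L[0]='7', prepend. Next row=LF[0]=5
  step 3: row=5, L[5]='4', prepend. Next row=LF[5]=1
  step 4: row=1, L[1]='7', prepend. Next row=LF[1]=6
  step 5: row=6, L[6]='5', prepend. Next row=LF[6]=3
  step 6: row=3, L[3]='9', prepend. Next row=LF[3]=11
  step 7: row=11, L[11]='9', prepend. Next row=LF[11]=12
  step 8: row=12, L[12]='8', prepend. Next row=LF[12]=10
  step 9: row=10, L[10]='6', prepend. Next row=LF[10]=4
  step 10: row=4, L[4]='8', prepend. Next row=LF[4]=8
  step 11: row=8, L[8]='7', prepend. Next row=LF[8]=7
  step 12: row=7, L[7]='8', prepend. Next row=LF[7]=9
  step 13: row=9, L[9]='4', prepend. Next row=LF[9]=2
Reversed output: 487868995747$

Answer: 487868995747$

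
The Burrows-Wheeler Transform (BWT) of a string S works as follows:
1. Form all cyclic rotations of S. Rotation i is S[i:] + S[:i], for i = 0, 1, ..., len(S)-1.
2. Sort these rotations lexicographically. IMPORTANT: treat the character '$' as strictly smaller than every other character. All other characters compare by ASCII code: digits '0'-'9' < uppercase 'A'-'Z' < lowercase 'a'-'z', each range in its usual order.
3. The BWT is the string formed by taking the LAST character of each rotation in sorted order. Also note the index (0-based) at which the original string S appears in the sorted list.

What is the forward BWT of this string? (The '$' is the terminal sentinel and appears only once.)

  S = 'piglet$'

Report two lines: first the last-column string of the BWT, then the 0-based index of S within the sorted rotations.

Answer: tlipg$e
5

Derivation:
All 7 rotations (rotation i = S[i:]+S[:i]):
  rot[0] = piglet$
  rot[1] = iglet$p
  rot[2] = glet$pi
  rot[3] = let$pig
  rot[4] = et$pigl
  rot[5] = t$pigle
  rot[6] = $piglet
Sorted (with $ < everything):
  sorted[0] = $piglet  (last char: 't')
  sorted[1] = et$pigl  (last char: 'l')
  sorted[2] = glet$pi  (last char: 'i')
  sorted[3] = iglet$p  (last char: 'p')
  sorted[4] = let$pig  (last char: 'g')
  sorted[5] = piglet$  (last char: '$')
  sorted[6] = t$pigle  (last char: 'e')
Last column: tlipg$e
Original string S is at sorted index 5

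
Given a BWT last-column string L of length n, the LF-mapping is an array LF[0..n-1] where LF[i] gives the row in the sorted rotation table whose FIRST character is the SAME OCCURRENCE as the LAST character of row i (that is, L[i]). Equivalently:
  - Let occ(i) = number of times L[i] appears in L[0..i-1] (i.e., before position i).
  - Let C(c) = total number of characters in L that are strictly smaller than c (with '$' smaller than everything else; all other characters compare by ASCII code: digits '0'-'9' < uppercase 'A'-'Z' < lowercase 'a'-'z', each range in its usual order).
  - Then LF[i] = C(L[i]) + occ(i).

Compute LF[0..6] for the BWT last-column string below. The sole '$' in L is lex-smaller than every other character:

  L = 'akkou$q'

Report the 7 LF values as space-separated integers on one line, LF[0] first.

Answer: 1 2 3 4 6 0 5

Derivation:
Char counts: '$':1, 'a':1, 'k':2, 'o':1, 'q':1, 'u':1
C (first-col start): C('$')=0, C('a')=1, C('k')=2, C('o')=4, C('q')=5, C('u')=6
L[0]='a': occ=0, LF[0]=C('a')+0=1+0=1
L[1]='k': occ=0, LF[1]=C('k')+0=2+0=2
L[2]='k': occ=1, LF[2]=C('k')+1=2+1=3
L[3]='o': occ=0, LF[3]=C('o')+0=4+0=4
L[4]='u': occ=0, LF[4]=C('u')+0=6+0=6
L[5]='$': occ=0, LF[5]=C('$')+0=0+0=0
L[6]='q': occ=0, LF[6]=C('q')+0=5+0=5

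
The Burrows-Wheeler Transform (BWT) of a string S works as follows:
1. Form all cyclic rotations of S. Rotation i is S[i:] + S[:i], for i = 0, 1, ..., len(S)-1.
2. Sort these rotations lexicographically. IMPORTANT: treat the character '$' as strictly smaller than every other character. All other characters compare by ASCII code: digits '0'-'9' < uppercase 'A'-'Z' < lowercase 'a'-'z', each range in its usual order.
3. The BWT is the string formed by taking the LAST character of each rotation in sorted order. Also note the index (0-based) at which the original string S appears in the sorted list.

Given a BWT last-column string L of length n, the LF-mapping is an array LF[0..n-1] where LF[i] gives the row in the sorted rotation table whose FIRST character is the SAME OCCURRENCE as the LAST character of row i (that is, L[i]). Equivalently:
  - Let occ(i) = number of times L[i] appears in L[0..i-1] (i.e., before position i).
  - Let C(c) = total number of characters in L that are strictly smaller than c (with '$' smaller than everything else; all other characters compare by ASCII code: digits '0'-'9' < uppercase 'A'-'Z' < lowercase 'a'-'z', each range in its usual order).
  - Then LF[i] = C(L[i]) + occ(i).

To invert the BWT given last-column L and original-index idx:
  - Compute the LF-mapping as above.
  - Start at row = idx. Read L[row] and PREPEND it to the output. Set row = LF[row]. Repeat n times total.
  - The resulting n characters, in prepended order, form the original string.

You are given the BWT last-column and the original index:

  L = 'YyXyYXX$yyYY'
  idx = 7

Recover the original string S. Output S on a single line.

Answer: YyyXYyyXXYY$

Derivation:
LF mapping: 4 8 1 9 5 2 3 0 10 11 6 7
Walk LF starting at row 7, prepending L[row]:
  step 1: row=7, L[7]='$', prepend. Next row=LF[7]=0
  step 2: row=0, L[0]='Y', prepend. Next row=LF[0]=4
  step 3: row=4, L[4]='Y', prepend. Next row=LF[4]=5
  step 4: row=5, L[5]='X', prepend. Next row=LF[5]=2
  step 5: row=2, L[2]='X', prepend. Next row=LF[2]=1
  step 6: row=1, L[1]='y', prepend. Next row=LF[1]=8
  step 7: row=8, L[8]='y', prepend. Next row=LF[8]=10
  step 8: row=10, L[10]='Y', prepend. Next row=LF[10]=6
  step 9: row=6, L[6]='X', prepend. Next row=LF[6]=3
  step 10: row=3, L[3]='y', prepend. Next row=LF[3]=9
  step 11: row=9, L[9]='y', prepend. Next row=LF[9]=11
  step 12: row=11, L[11]='Y', prepend. Next row=LF[11]=7
Reversed output: YyyXYyyXXYY$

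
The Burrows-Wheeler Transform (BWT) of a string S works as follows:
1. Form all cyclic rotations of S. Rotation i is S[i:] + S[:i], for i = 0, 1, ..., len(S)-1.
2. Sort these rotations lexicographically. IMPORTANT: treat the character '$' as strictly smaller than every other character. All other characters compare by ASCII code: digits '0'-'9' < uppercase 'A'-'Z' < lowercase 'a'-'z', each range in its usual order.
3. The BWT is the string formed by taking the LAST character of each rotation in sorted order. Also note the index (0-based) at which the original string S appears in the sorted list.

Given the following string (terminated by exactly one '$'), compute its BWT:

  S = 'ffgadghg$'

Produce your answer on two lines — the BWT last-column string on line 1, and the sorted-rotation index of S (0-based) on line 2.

Answer: gga$fhfdg
3

Derivation:
All 9 rotations (rotation i = S[i:]+S[:i]):
  rot[0] = ffgadghg$
  rot[1] = fgadghg$f
  rot[2] = gadghg$ff
  rot[3] = adghg$ffg
  rot[4] = dghg$ffga
  rot[5] = ghg$ffgad
  rot[6] = hg$ffgadg
  rot[7] = g$ffgadgh
  rot[8] = $ffgadghg
Sorted (with $ < everything):
  sorted[0] = $ffgadghg  (last char: 'g')
  sorted[1] = adghg$ffg  (last char: 'g')
  sorted[2] = dghg$ffga  (last char: 'a')
  sorted[3] = ffgadghg$  (last char: '$')
  sorted[4] = fgadghg$f  (last char: 'f')
  sorted[5] = g$ffgadgh  (last char: 'h')
  sorted[6] = gadghg$ff  (last char: 'f')
  sorted[7] = ghg$ffgad  (last char: 'd')
  sorted[8] = hg$ffgadg  (last char: 'g')
Last column: gga$fhfdg
Original string S is at sorted index 3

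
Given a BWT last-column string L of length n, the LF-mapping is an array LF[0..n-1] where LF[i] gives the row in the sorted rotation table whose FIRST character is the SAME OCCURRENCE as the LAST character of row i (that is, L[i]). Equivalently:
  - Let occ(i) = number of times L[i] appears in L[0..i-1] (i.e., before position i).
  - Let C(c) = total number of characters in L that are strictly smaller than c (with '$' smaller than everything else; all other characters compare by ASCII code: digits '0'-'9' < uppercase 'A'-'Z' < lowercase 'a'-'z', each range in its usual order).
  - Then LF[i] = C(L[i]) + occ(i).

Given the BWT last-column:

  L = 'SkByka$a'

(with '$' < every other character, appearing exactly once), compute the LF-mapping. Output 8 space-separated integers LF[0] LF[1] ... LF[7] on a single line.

Answer: 2 5 1 7 6 3 0 4

Derivation:
Char counts: '$':1, 'B':1, 'S':1, 'a':2, 'k':2, 'y':1
C (first-col start): C('$')=0, C('B')=1, C('S')=2, C('a')=3, C('k')=5, C('y')=7
L[0]='S': occ=0, LF[0]=C('S')+0=2+0=2
L[1]='k': occ=0, LF[1]=C('k')+0=5+0=5
L[2]='B': occ=0, LF[2]=C('B')+0=1+0=1
L[3]='y': occ=0, LF[3]=C('y')+0=7+0=7
L[4]='k': occ=1, LF[4]=C('k')+1=5+1=6
L[5]='a': occ=0, LF[5]=C('a')+0=3+0=3
L[6]='$': occ=0, LF[6]=C('$')+0=0+0=0
L[7]='a': occ=1, LF[7]=C('a')+1=3+1=4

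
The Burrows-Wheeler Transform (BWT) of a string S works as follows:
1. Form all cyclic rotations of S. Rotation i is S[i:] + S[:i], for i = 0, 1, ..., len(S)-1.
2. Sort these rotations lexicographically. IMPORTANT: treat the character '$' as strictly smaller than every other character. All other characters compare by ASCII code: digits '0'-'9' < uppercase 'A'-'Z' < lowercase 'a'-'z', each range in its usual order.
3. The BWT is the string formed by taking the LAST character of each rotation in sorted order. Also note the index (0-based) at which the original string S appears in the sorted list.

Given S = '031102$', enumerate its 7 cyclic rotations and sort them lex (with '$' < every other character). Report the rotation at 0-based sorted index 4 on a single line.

All 7 rotations (rotation i = S[i:]+S[:i]):
  rot[0] = 031102$
  rot[1] = 31102$0
  rot[2] = 1102$03
  rot[3] = 102$031
  rot[4] = 02$0311
  rot[5] = 2$03110
  rot[6] = $031102
Sorted (with $ < everything):
  sorted[0] = $031102
  sorted[1] = 02$0311
  sorted[2] = 031102$
  sorted[3] = 102$031
  sorted[4] = 1102$03
  sorted[5] = 2$03110
  sorted[6] = 31102$0
sorted[4] = 1102$03

Answer: 1102$03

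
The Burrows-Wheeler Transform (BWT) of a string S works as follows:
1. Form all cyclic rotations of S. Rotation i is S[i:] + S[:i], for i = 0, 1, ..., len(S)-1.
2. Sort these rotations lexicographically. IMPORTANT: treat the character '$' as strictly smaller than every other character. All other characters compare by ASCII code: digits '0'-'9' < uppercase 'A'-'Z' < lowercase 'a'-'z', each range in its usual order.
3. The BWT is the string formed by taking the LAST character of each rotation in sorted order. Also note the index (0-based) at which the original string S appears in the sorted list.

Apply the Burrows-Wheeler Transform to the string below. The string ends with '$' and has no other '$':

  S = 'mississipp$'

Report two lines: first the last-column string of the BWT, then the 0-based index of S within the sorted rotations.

All 11 rotations (rotation i = S[i:]+S[:i]):
  rot[0] = mississipp$
  rot[1] = ississipp$m
  rot[2] = ssissipp$mi
  rot[3] = sissipp$mis
  rot[4] = issipp$miss
  rot[5] = ssipp$missi
  rot[6] = sipp$missis
  rot[7] = ipp$mississ
  rot[8] = pp$mississi
  rot[9] = p$mississip
  rot[10] = $mississipp
Sorted (with $ < everything):
  sorted[0] = $mississipp  (last char: 'p')
  sorted[1] = ipp$mississ  (last char: 's')
  sorted[2] = issipp$miss  (last char: 's')
  sorted[3] = ississipp$m  (last char: 'm')
  sorted[4] = mississipp$  (last char: '$')
  sorted[5] = p$mississip  (last char: 'p')
  sorted[6] = pp$mississi  (last char: 'i')
  sorted[7] = sipp$missis  (last char: 's')
  sorted[8] = sissipp$mis  (last char: 's')
  sorted[9] = ssipp$missi  (last char: 'i')
  sorted[10] = ssissipp$mi  (last char: 'i')
Last column: pssm$pissii
Original string S is at sorted index 4

Answer: pssm$pissii
4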